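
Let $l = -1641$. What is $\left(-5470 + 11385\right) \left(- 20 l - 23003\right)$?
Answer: $58067555$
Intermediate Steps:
$\left(-5470 + 11385\right) \left(- 20 l - 23003\right) = \left(-5470 + 11385\right) \left(\left(-20\right) \left(-1641\right) - 23003\right) = 5915 \left(32820 - 23003\right) = 5915 \cdot 9817 = 58067555$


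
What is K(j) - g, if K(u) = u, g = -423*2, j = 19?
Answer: 865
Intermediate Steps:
g = -846
K(j) - g = 19 - 1*(-846) = 19 + 846 = 865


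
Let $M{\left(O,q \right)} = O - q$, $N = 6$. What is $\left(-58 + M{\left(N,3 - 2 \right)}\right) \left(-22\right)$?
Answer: $1166$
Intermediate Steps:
$\left(-58 + M{\left(N,3 - 2 \right)}\right) \left(-22\right) = \left(-58 + \left(6 - \left(3 - 2\right)\right)\right) \left(-22\right) = \left(-58 + \left(6 - 1\right)\right) \left(-22\right) = \left(-58 + 5\right) \left(-22\right) = \left(-53\right) \left(-22\right) = 1166$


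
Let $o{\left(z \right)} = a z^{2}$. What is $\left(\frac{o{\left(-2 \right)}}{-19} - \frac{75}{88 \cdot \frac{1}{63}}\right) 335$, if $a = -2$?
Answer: $- \frac{29838785}{1672} \approx -17846.0$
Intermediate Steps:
$o{\left(z \right)} = - 2 z^{2}$
$\left(\frac{o{\left(-2 \right)}}{-19} - \frac{75}{88 \cdot \frac{1}{63}}\right) 335 = \left(\frac{\left(-2\right) \left(-2\right)^{2}}{-19} - \frac{75}{88 \cdot \frac{1}{63}}\right) 335 = \left(\left(-2\right) 4 \left(- \frac{1}{19}\right) - \frac{75}{88 \cdot \frac{1}{63}}\right) 335 = \left(\left(-8\right) \left(- \frac{1}{19}\right) - \frac{75}{\frac{88}{63}}\right) 335 = \left(\frac{8}{19} - \frac{4725}{88}\right) 335 = \left(- \frac{89071}{1672}\right) 335 = - \frac{29838785}{1672}$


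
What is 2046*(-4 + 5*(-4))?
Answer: -49104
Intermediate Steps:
2046*(-4 + 5*(-4)) = 2046*(-4 - 20) = 2046*(-24) = -49104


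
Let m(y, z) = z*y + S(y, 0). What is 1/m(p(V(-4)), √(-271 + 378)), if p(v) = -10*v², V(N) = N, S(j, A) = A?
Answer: -√107/17120 ≈ -0.00060421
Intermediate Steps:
m(y, z) = y*z (m(y, z) = z*y + 0 = y*z + 0 = y*z)
1/m(p(V(-4)), √(-271 + 378)) = 1/((-10*(-4)²)*√(-271 + 378)) = 1/((-10*16)*√107) = 1/(-160*√107) = -√107/17120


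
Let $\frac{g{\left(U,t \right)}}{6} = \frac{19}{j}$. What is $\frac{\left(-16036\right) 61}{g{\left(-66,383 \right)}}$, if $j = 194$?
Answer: $- \frac{4993948}{3} \approx -1.6647 \cdot 10^{6}$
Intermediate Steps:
$g{\left(U,t \right)} = \frac{57}{97}$ ($g{\left(U,t \right)} = 6 \cdot \frac{19}{194} = \frac{57}{97}$)
$\frac{\left(-16036\right) 61}{g{\left(-66,383 \right)}} = \frac{\left(-16036\right) 61}{\frac{57}{97}} = \left(-978196\right) \frac{97}{57} = - \frac{4993948}{3}$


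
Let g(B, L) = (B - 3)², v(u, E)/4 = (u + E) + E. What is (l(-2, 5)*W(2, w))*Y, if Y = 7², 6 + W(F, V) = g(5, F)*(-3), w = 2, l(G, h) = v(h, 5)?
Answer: -52920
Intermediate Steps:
v(u, E) = 4*u + 8*E (v(u, E) = 4*((u + E) + E) = 4*((E + u) + E) = 4*(u + 2*E) = 4*u + 8*E)
l(G, h) = 40 + 4*h (l(G, h) = 4*h + 8*5 = 4*h + 40 = 40 + 4*h)
g(B, L) = (-3 + B)²
W(F, V) = -18 (W(F, V) = -6 + (-3 + 5)²*(-3) = -6 + 2²*(-3) = -6 + 4*(-3) = -6 - 12 = -18)
Y = 49
(l(-2, 5)*W(2, w))*Y = ((40 + 4*5)*(-18))*49 = ((40 + 20)*(-18))*49 = (60*(-18))*49 = -1080*49 = -52920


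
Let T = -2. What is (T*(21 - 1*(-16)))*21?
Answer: -1554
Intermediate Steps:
(T*(21 - 1*(-16)))*21 = -2*(21 - 1*(-16))*21 = -2*(21 + 16)*21 = -2*37*21 = -74*21 = -1554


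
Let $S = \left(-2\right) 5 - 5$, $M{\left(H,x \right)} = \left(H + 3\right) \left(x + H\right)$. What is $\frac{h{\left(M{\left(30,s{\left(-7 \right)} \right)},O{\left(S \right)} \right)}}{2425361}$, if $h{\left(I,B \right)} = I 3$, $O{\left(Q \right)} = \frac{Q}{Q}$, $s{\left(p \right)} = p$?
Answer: $\frac{2277}{2425361} \approx 0.00093883$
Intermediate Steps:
$M{\left(H,x \right)} = \left(3 + H\right) \left(H + x\right)$
$S = -15$ ($S = -10 - 5 = -15$)
$O{\left(Q \right)} = 1$
$h{\left(I,B \right)} = 3 I$
$\frac{h{\left(M{\left(30,s{\left(-7 \right)} \right)},O{\left(S \right)} \right)}}{2425361} = \frac{3 \left(30^{2} + 3 \cdot 30 + 3 \left(-7\right) + 30 \left(-7\right)\right)}{2425361} = 3 \left(900 + 90 - 21 - 210\right) \frac{1}{2425361} = 3 \cdot 759 \cdot \frac{1}{2425361} = 2277 \cdot \frac{1}{2425361} = \frac{2277}{2425361}$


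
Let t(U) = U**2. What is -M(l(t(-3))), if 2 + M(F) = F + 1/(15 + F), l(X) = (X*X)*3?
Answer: -62179/258 ≈ -241.00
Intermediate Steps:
l(X) = 3*X**2 (l(X) = X**2*3 = 3*X**2)
M(F) = -2 + F + 1/(15 + F) (M(F) = -2 + (F + 1/(15 + F)) = -2 + F + 1/(15 + F))
-M(l(t(-3))) = -(-29 + (3*((-3)**2)**2)**2 + 13*(3*((-3)**2)**2))/(15 + 3*((-3)**2)**2) = -(-29 + (3*9**2)**2 + 13*(3*9**2))/(15 + 3*9**2) = -(-29 + (3*81)**2 + 13*(3*81))/(15 + 3*81) = -(-29 + 243**2 + 13*243)/(15 + 243) = -(-29 + 59049 + 3159)/258 = -62179/258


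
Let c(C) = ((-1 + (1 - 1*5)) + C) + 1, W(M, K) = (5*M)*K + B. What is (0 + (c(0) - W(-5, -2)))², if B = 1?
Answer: 3025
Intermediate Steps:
W(M, K) = 1 + 5*K*M (W(M, K) = (5*M)*K + 1 = 5*K*M + 1 = 1 + 5*K*M)
c(C) = -4 + C (c(C) = ((-1 + (1 - 5)) + C) + 1 = ((-1 - 4) + C) + 1 = (-5 + C) + 1 = -4 + C)
(0 + (c(0) - W(-5, -2)))² = (0 + ((-4 + 0) - (1 + 5*(-2)*(-5))))² = (0 + (-4 - (1 + 50)))² = (0 + (-4 - 1*51))² = (0 + (-4 - 51))² = (0 - 55)² = (-55)² = 3025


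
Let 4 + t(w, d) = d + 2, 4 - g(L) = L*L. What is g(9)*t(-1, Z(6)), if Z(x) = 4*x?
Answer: -1694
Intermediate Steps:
g(L) = 4 - L**2 (g(L) = 4 - L*L = 4 - L**2)
t(w, d) = -2 + d (t(w, d) = -4 + (d + 2) = -4 + (2 + d) = -2 + d)
g(9)*t(-1, Z(6)) = (4 - 1*9**2)*(-2 + 4*6) = (4 - 1*81)*(-2 + 24) = (4 - 81)*22 = -77*22 = -1694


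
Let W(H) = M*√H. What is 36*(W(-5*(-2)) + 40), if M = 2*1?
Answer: 1440 + 72*√10 ≈ 1667.7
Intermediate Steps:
M = 2
W(H) = 2*√H
36*(W(-5*(-2)) + 40) = 36*(2*√(-5*(-2)) + 40) = 36*(2*√10 + 40) = 36*(40 + 2*√10) = 1440 + 72*√10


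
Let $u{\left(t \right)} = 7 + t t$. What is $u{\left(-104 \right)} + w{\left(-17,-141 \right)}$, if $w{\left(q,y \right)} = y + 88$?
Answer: $10770$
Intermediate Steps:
$w{\left(q,y \right)} = 88 + y$
$u{\left(t \right)} = 7 + t^{2}$
$u{\left(-104 \right)} + w{\left(-17,-141 \right)} = \left(7 + \left(-104\right)^{2}\right) + \left(88 - 141\right) = \left(7 + 10816\right) - 53 = 10823 - 53 = 10770$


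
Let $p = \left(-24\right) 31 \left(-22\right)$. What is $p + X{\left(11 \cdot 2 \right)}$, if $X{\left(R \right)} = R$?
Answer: $16390$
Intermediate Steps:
$p = 16368$ ($p = \left(-744\right) \left(-22\right) = 16368$)
$p + X{\left(11 \cdot 2 \right)} = 16368 + 11 \cdot 2 = 16368 + 22 = 16390$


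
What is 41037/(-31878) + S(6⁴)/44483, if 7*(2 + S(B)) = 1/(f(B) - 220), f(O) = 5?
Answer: -130828406453/101625416970 ≈ -1.2874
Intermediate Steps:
S(B) = -3011/1505 (S(B) = -2 + 1/(7*(5 - 220)) = -2 + (⅐)/(-215) = -2 + (⅐)*(-1/215) = -2 - 1/1505 = -3011/1505)
41037/(-31878) + S(6⁴)/44483 = 41037/(-31878) - 3011/1505/44483 = 41037*(-1/31878) - 3011/1505*1/44483 = -13679/10626 - 3011/66946915 = -130828406453/101625416970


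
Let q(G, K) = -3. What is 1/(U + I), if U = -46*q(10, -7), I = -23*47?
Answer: -1/943 ≈ -0.0010604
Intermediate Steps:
I = -1081
U = 138 (U = -46*(-3) = 138)
1/(U + I) = 1/(138 - 1081) = 1/(-943) = -1/943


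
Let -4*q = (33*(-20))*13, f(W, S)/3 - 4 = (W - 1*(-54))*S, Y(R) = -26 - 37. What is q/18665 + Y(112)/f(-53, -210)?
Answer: 166767/768998 ≈ 0.21686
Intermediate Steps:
Y(R) = -63
f(W, S) = 12 + 3*S*(54 + W) (f(W, S) = 12 + 3*((W - 1*(-54))*S) = 12 + 3*((W + 54)*S) = 12 + 3*((54 + W)*S) = 12 + 3*(S*(54 + W)) = 12 + 3*S*(54 + W))
q = 2145 (q = -33*(-20)*13/4 = -(-165)*13 = -¼*(-8580) = 2145)
q/18665 + Y(112)/f(-53, -210) = 2145/18665 - 63/(12 + 162*(-210) + 3*(-210)*(-53)) = 2145*(1/18665) - 63/(12 - 34020 + 33390) = 429/3733 - 63/(-618) = 429/3733 - 63*(-1/618) = 429/3733 + 21/206 = 166767/768998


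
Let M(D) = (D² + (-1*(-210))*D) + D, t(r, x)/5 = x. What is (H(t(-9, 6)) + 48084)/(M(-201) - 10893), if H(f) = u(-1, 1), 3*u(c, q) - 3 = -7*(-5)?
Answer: -144290/38709 ≈ -3.7276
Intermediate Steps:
t(r, x) = 5*x
u(c, q) = 38/3 (u(c, q) = 1 + (-7*(-5))/3 = 1 + (⅓)*35 = 1 + 35/3 = 38/3)
H(f) = 38/3
M(D) = D² + 211*D (M(D) = (D² + 210*D) + D = D² + 211*D)
(H(t(-9, 6)) + 48084)/(M(-201) - 10893) = (38/3 + 48084)/(-201*(211 - 201) - 10893) = 144290/(3*(-201*10 - 10893)) = 144290/(3*(-2010 - 10893)) = (144290/3)/(-12903) = (144290/3)*(-1/12903) = -144290/38709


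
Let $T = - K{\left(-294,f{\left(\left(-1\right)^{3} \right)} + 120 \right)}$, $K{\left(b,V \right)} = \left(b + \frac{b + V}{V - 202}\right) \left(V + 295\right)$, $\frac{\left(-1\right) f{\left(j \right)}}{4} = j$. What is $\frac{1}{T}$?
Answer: $\frac{39}{4768639} \approx 8.1784 \cdot 10^{-6}$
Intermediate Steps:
$f{\left(j \right)} = - 4 j$
$K{\left(b,V \right)} = \left(295 + V\right) \left(b + \frac{V + b}{-202 + V}\right)$ ($K{\left(b,V \right)} = \left(b + \frac{V + b}{-202 + V}\right) \left(295 + V\right) = \left(295 + V\right) \left(b + \frac{V + b}{-202 + V}\right)$)
$T = \frac{4768639}{39}$ ($T = - \frac{\left(- 4 \left(-1\right)^{3} + 120\right)^{2} - -17432730 + 295 \left(- 4 \left(-1\right)^{3} + 120\right) - 294 \left(- 4 \left(-1\right)^{3} + 120\right)^{2} + 94 \left(- 4 \left(-1\right)^{3} + 120\right) \left(-294\right)}{-202 + \left(- 4 \left(-1\right)^{3} + 120\right)} = - \frac{\left(\left(-4\right) \left(-1\right) + 120\right)^{2} + 17432730 + 295 \left(\left(-4\right) \left(-1\right) + 120\right) - 294 \left(\left(-4\right) \left(-1\right) + 120\right)^{2} + 94 \left(\left(-4\right) \left(-1\right) + 120\right) \left(-294\right)}{-202 + \left(\left(-4\right) \left(-1\right) + 120\right)} = - \frac{\left(4 + 120\right)^{2} + 17432730 + 295 \left(4 + 120\right) - 294 \left(4 + 120\right)^{2} + 94 \left(4 + 120\right) \left(-294\right)}{-202 + \left(4 + 120\right)} = - \frac{124^{2} + 17432730 + 295 \cdot 124 - 294 \cdot 124^{2} + 94 \cdot 124 \left(-294\right)}{-202 + 124} = - \frac{15376 + 17432730 + 36580 - 4520544 - 3426864}{-78} = - \frac{\left(-1\right) \left(15376 + 17432730 + 36580 - 4520544 - 3426864\right)}{78} = - \frac{\left(-1\right) 9537278}{78} = \left(-1\right) \left(- \frac{4768639}{39}\right) = \frac{4768639}{39} \approx 1.2227 \cdot 10^{5}$)
$\frac{1}{T} = \frac{1}{\frac{4768639}{39}} = \frac{39}{4768639}$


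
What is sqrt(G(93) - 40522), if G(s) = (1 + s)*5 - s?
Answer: I*sqrt(40145) ≈ 200.36*I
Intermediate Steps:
G(s) = 5 + 4*s (G(s) = (5 + 5*s) - s = 5 + 4*s)
sqrt(G(93) - 40522) = sqrt((5 + 4*93) - 40522) = sqrt((5 + 372) - 40522) = sqrt(377 - 40522) = sqrt(-40145) = I*sqrt(40145)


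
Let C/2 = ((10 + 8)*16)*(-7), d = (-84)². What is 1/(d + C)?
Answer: 1/3024 ≈ 0.00033069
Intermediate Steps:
d = 7056
C = -4032 (C = 2*(((10 + 8)*16)*(-7)) = 2*((18*16)*(-7)) = 2*(288*(-7)) = 2*(-2016) = -4032)
1/(d + C) = 1/(7056 - 4032) = 1/3024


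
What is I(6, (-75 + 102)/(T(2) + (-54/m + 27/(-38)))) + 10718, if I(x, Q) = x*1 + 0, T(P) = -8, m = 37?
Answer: 10724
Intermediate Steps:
I(x, Q) = x (I(x, Q) = x + 0 = x)
I(6, (-75 + 102)/(T(2) + (-54/m + 27/(-38)))) + 10718 = 6 + 10718 = 10724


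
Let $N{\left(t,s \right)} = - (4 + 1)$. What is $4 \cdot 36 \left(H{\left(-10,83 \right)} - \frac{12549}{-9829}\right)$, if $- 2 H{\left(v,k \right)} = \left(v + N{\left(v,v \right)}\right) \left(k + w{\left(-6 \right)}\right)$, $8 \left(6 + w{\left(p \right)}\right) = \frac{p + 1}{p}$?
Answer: $\frac{1640584917}{19658} \approx 83456.0$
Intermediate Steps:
$N{\left(t,s \right)} = -5$ ($N{\left(t,s \right)} = \left(-1\right) 5 = -5$)
$w{\left(p \right)} = -6 + \frac{1 + p}{8 p}$ ($w{\left(p \right)} = -6 + \frac{\left(p + 1\right) \frac{1}{p}}{8} = -6 + \frac{\left(1 + p\right) \frac{1}{p}}{8} = -6 + \frac{\frac{1}{p} \left(1 + p\right)}{8} = -6 + \frac{1 + p}{8 p}$)
$H{\left(v,k \right)} = - \frac{\left(-5 + v\right) \left(- \frac{283}{48} + k\right)}{2}$ ($H{\left(v,k \right)} = - \frac{\left(v - 5\right) \left(k + \frac{1 - -282}{8 \left(-6\right)}\right)}{2} = - \frac{\left(-5 + v\right) \left(k + \frac{1}{8} \left(- \frac{1}{6}\right) \left(1 + 282\right)\right)}{2} = - \frac{\left(-5 + v\right) \left(k + \frac{1}{8} \left(- \frac{1}{6}\right) 283\right)}{2} = - \frac{\left(-5 + v\right) \left(k - \frac{283}{48}\right)}{2} = - \frac{\left(-5 + v\right) \left(- \frac{283}{48} + k\right)}{2}$)
$4 \cdot 36 \left(H{\left(-10,83 \right)} - \frac{12549}{-9829}\right) = 4 \cdot 36 \left(\left(- \frac{1415}{96} + \frac{5}{2} \cdot 83 + \frac{283}{96} \left(-10\right) - \frac{83}{2} \left(-10\right)\right) - \frac{12549}{-9829}\right) = 144 \left(\left(- \frac{1415}{96} + \frac{415}{2} - \frac{1415}{48} + 415\right) - - \frac{12549}{9829}\right) = 144 \left(\frac{18505}{32} + \frac{12549}{9829}\right) = 144 \cdot \frac{182287213}{314528} = \frac{1640584917}{19658}$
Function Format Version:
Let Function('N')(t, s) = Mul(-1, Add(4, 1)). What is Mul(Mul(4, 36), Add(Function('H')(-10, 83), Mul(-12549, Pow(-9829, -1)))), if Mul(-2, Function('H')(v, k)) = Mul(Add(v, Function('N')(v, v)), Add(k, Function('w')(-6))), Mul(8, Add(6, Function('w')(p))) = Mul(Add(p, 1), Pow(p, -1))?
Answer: Rational(1640584917, 19658) ≈ 83456.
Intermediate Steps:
Function('N')(t, s) = -5 (Function('N')(t, s) = Mul(-1, 5) = -5)
Function('w')(p) = Add(-6, Mul(Rational(1, 8), Pow(p, -1), Add(1, p))) (Function('w')(p) = Add(-6, Mul(Rational(1, 8), Mul(Add(p, 1), Pow(p, -1)))) = Add(-6, Mul(Rational(1, 8), Mul(Add(1, p), Pow(p, -1)))) = Add(-6, Mul(Rational(1, 8), Mul(Pow(p, -1), Add(1, p)))) = Add(-6, Mul(Rational(1, 8), Pow(p, -1), Add(1, p))))
Function('H')(v, k) = Mul(Rational(-1, 2), Add(-5, v), Add(Rational(-283, 48), k)) (Function('H')(v, k) = Mul(Rational(-1, 2), Mul(Add(v, -5), Add(k, Mul(Rational(1, 8), Pow(-6, -1), Add(1, Mul(-47, -6)))))) = Mul(Rational(-1, 2), Mul(Add(-5, v), Add(k, Mul(Rational(1, 8), Rational(-1, 6), Add(1, 282))))) = Mul(Rational(-1, 2), Mul(Add(-5, v), Add(k, Mul(Rational(1, 8), Rational(-1, 6), 283)))) = Mul(Rational(-1, 2), Mul(Add(-5, v), Add(k, Rational(-283, 48)))) = Mul(Rational(-1, 2), Mul(Add(-5, v), Add(Rational(-283, 48), k))) = Mul(Rational(-1, 2), Add(-5, v), Add(Rational(-283, 48), k)))
Mul(Mul(4, 36), Add(Function('H')(-10, 83), Mul(-12549, Pow(-9829, -1)))) = Mul(Mul(4, 36), Add(Add(Rational(-1415, 96), Mul(Rational(5, 2), 83), Mul(Rational(283, 96), -10), Mul(Rational(-1, 2), 83, -10)), Mul(-12549, Pow(-9829, -1)))) = Mul(144, Add(Add(Rational(-1415, 96), Rational(415, 2), Rational(-1415, 48), 415), Mul(-12549, Rational(-1, 9829)))) = Mul(144, Add(Rational(18505, 32), Rational(12549, 9829))) = Mul(144, Rational(182287213, 314528)) = Rational(1640584917, 19658)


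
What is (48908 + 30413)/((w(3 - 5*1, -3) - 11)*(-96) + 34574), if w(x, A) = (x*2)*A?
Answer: 79321/34478 ≈ 2.3006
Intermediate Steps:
w(x, A) = 2*A*x (w(x, A) = (2*x)*A = 2*A*x)
(48908 + 30413)/((w(3 - 5*1, -3) - 11)*(-96) + 34574) = (48908 + 30413)/((2*(-3)*(3 - 5*1) - 11)*(-96) + 34574) = 79321/((2*(-3)*(3 - 5) - 11)*(-96) + 34574) = 79321/((2*(-3)*(-2) - 11)*(-96) + 34574) = 79321/((12 - 11)*(-96) + 34574) = 79321/(1*(-96) + 34574) = 79321/(-96 + 34574) = 79321/34478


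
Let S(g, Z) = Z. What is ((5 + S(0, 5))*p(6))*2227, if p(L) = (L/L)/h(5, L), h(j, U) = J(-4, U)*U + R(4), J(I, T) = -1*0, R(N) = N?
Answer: 11135/2 ≈ 5567.5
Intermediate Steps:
J(I, T) = 0
h(j, U) = 4 (h(j, U) = 0*U + 4 = 0 + 4 = 4)
p(L) = ¼ (p(L) = (L/L)/4 = 1*(¼) = ¼)
((5 + S(0, 5))*p(6))*2227 = ((5 + 5)*(¼))*2227 = (10*(¼))*2227 = (5/2)*2227 = 11135/2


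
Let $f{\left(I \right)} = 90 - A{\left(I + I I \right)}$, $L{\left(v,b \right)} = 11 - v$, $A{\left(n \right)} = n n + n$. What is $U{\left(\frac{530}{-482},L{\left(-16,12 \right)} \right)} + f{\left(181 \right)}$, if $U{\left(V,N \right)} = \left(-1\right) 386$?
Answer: $-1085208602$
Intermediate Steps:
$A{\left(n \right)} = n + n^{2}$ ($A{\left(n \right)} = n^{2} + n = n + n^{2}$)
$U{\left(V,N \right)} = -386$
$f{\left(I \right)} = 90 - \left(I + I^{2}\right) \left(1 + I + I^{2}\right)$ ($f{\left(I \right)} = 90 - \left(I + I I\right) \left(1 + \left(I + I I\right)\right) = 90 - \left(I + I^{2}\right) \left(1 + \left(I + I^{2}\right)\right) = 90 - \left(I + I^{2}\right) \left(1 + I + I^{2}\right)$)
$U{\left(\frac{530}{-482},L{\left(-16,12 \right)} \right)} + f{\left(181 \right)} = -386 + \left(90 - 181 \left(1 + 181\right) \left(1 + 181 \left(1 + 181\right)\right)\right) = -386 + \left(90 - 181 \cdot 182 \left(1 + 181 \cdot 182\right)\right) = -386 + \left(90 - 181 \cdot 182 \left(1 + 32942\right)\right) = -386 + \left(90 - 181 \cdot 182 \cdot 32943\right) = -386 + \left(90 - 1085208306\right) = -386 - 1085208216 = -1085208602$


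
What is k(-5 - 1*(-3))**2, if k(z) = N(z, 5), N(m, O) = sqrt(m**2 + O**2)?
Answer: 29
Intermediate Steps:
N(m, O) = sqrt(O**2 + m**2)
k(z) = sqrt(25 + z**2) (k(z) = sqrt(5**2 + z**2) = sqrt(25 + z**2))
k(-5 - 1*(-3))**2 = (sqrt(25 + (-5 - 1*(-3))**2))**2 = (sqrt(25 + (-5 + 3)**2))**2 = (sqrt(25 + (-2)**2))**2 = (sqrt(25 + 4))**2 = (sqrt(29))**2 = 29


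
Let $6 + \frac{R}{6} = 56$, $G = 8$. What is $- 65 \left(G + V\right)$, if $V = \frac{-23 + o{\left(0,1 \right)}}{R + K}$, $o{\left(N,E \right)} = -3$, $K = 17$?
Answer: $- \frac{163150}{317} \approx -514.67$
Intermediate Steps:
$R = 300$ ($R = -36 + 6 \cdot 56 = -36 + 336 = 300$)
$V = - \frac{26}{317}$ ($V = \frac{-23 - 3}{300 + 17} = - \frac{26}{317} \approx -0.082019$)
$- 65 \left(G + V\right) = - 65 \left(8 - \frac{26}{317}\right) = \left(-65\right) \frac{2510}{317} = - \frac{163150}{317}$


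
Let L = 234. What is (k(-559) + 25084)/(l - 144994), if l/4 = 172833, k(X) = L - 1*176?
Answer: 967/21013 ≈ 0.046019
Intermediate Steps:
k(X) = 58 (k(X) = 234 - 1*176 = 234 - 176 = 58)
l = 691332 (l = 4*172833 = 691332)
(k(-559) + 25084)/(l - 144994) = (58 + 25084)/(691332 - 144994) = 25142/546338 = 25142*(1/546338) = 967/21013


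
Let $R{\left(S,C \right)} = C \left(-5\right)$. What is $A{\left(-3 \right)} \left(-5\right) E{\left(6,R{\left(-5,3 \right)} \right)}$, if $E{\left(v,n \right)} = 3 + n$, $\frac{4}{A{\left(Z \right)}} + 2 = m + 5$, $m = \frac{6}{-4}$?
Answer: $160$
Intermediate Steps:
$m = - \frac{3}{2}$ ($m = 6 \left(- \frac{1}{4}\right) = - \frac{3}{2} \approx -1.5$)
$A{\left(Z \right)} = \frac{8}{3}$ ($A{\left(Z \right)} = \frac{4}{-2 + \left(- \frac{3}{2} + 5\right)} = \frac{4}{-2 + \frac{7}{2}} = \frac{4}{\frac{3}{2}} = 4 \cdot \frac{2}{3} = \frac{8}{3}$)
$R{\left(S,C \right)} = - 5 C$
$A{\left(-3 \right)} \left(-5\right) E{\left(6,R{\left(-5,3 \right)} \right)} = \frac{8}{3} \left(-5\right) \left(3 - 15\right) = - \frac{40 \left(3 - 15\right)}{3} = \left(- \frac{40}{3}\right) \left(-12\right) = 160$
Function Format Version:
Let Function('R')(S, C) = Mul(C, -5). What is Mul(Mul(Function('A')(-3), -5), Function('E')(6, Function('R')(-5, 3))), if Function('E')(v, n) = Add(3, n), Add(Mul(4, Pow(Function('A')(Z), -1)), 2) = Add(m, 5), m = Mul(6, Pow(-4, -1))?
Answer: 160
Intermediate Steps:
m = Rational(-3, 2) (m = Mul(6, Rational(-1, 4)) = Rational(-3, 2) ≈ -1.5000)
Function('A')(Z) = Rational(8, 3) (Function('A')(Z) = Mul(4, Pow(Add(-2, Add(Rational(-3, 2), 5)), -1)) = Mul(4, Pow(Add(-2, Rational(7, 2)), -1)) = Mul(4, Pow(Rational(3, 2), -1)) = Mul(4, Rational(2, 3)) = Rational(8, 3))
Function('R')(S, C) = Mul(-5, C)
Mul(Mul(Function('A')(-3), -5), Function('E')(6, Function('R')(-5, 3))) = Mul(Mul(Rational(8, 3), -5), Add(3, Mul(-5, 3))) = Mul(Rational(-40, 3), Add(3, -15)) = Mul(Rational(-40, 3), -12) = 160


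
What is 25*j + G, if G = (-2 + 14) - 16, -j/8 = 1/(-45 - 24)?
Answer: -76/69 ≈ -1.1014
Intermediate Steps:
j = 8/69 (j = -8/(-45 - 24) = -8/(-69) = -8*(-1/69) = 8/69 ≈ 0.11594)
G = -4 (G = 12 - 16 = -4)
25*j + G = 25*(8/69) - 4 = 200/69 - 4 = -76/69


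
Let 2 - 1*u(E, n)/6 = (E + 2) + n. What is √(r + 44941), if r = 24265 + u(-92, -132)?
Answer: 5*√2822 ≈ 265.61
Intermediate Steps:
u(E, n) = -6*E - 6*n (u(E, n) = 12 - 6*((E + 2) + n) = 12 - 6*((2 + E) + n) = 12 - 6*(2 + E + n) = 12 + (-12 - 6*E - 6*n) = -6*E - 6*n)
r = 25609 (r = 24265 + (-6*(-92) - 6*(-132)) = 24265 + (552 + 792) = 24265 + 1344 = 25609)
√(r + 44941) = √(25609 + 44941) = √70550 = 5*√2822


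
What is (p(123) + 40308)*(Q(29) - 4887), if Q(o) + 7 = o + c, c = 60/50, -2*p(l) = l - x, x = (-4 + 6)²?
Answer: -1957606543/10 ≈ -1.9576e+8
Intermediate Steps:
x = 4 (x = 2² = 4)
p(l) = 2 - l/2 (p(l) = -(l - 1*4)/2 = -(l - 4)/2 = -(-4 + l)/2 = 2 - l/2)
c = 6/5 (c = 60*(1/50) = 6/5 ≈ 1.2000)
Q(o) = -29/5 + o (Q(o) = -7 + (o + 6/5) = -7 + (6/5 + o) = -29/5 + o)
(p(123) + 40308)*(Q(29) - 4887) = ((2 - ½*123) + 40308)*((-29/5 + 29) - 4887) = ((2 - 123/2) + 40308)*(116/5 - 4887) = (-119/2 + 40308)*(-24319/5) = (80497/2)*(-24319/5) = -1957606543/10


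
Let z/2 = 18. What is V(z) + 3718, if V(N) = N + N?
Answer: 3790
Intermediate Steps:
z = 36 (z = 2*18 = 36)
V(N) = 2*N
V(z) + 3718 = 2*36 + 3718 = 72 + 3718 = 3790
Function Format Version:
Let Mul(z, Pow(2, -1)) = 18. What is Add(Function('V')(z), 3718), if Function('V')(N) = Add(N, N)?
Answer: 3790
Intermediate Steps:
z = 36 (z = Mul(2, 18) = 36)
Function('V')(N) = Mul(2, N)
Add(Function('V')(z), 3718) = Add(Mul(2, 36), 3718) = Add(72, 3718) = 3790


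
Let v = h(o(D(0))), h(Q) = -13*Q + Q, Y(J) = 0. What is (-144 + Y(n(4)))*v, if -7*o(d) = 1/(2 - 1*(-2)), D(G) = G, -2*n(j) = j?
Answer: -432/7 ≈ -61.714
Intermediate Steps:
n(j) = -j/2
o(d) = -1/28 (o(d) = -1/(7*(2 - 1*(-2))) = -1/(7*(2 + 2)) = -1/7/4 = -1/7*1/4 = -1/28)
h(Q) = -12*Q
v = 3/7 (v = -12*(-1/28) = 3/7 ≈ 0.42857)
(-144 + Y(n(4)))*v = (-144 + 0)*(3/7) = -144*3/7 = -432/7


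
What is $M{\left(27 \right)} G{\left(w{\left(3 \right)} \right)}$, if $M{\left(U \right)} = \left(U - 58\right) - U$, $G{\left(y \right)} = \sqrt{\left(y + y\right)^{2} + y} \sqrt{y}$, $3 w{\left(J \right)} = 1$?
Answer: $- \frac{58 \sqrt{21}}{9} \approx -29.532$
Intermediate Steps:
$w{\left(J \right)} = \frac{1}{3}$ ($w{\left(J \right)} = \frac{1}{3} \cdot 1 = \frac{1}{3}$)
$G{\left(y \right)} = \sqrt{y} \sqrt{y + 4 y^{2}}$ ($G{\left(y \right)} = \sqrt{\left(2 y\right)^{2} + y} \sqrt{y} = \sqrt{4 y^{2} + y} \sqrt{y} = \sqrt{y + 4 y^{2}} \sqrt{y} = \sqrt{y} \sqrt{y + 4 y^{2}}$)
$M{\left(U \right)} = -58$ ($M{\left(U \right)} = \left(-58 + U\right) - U = -58$)
$M{\left(27 \right)} G{\left(w{\left(3 \right)} \right)} = - 58 \frac{\sqrt{\frac{1 + 4 \cdot \frac{1}{3}}{3}}}{\sqrt{3}} = - 58 \frac{\sqrt{3}}{3} \sqrt{\frac{1 + \frac{4}{3}}{3}} = - 58 \frac{\sqrt{3}}{3} \sqrt{\frac{1}{3} \cdot \frac{7}{3}} = - 58 \frac{\sqrt{3}}{3} \sqrt{\frac{7}{9}} = - 58 \frac{\sqrt{3}}{3} \frac{\sqrt{7}}{3} = - 58 \frac{\sqrt{21}}{9} = - \frac{58 \sqrt{21}}{9}$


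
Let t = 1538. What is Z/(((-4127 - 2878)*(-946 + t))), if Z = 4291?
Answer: -4291/4146960 ≈ -0.0010347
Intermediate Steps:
Z/(((-4127 - 2878)*(-946 + t))) = 4291/(((-4127 - 2878)*(-946 + 1538))) = 4291/((-7005*592)) = 4291/(-4146960) = 4291*(-1/4146960) = -4291/4146960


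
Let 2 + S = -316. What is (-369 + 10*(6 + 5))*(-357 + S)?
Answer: 174825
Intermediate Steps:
S = -318 (S = -2 - 316 = -318)
(-369 + 10*(6 + 5))*(-357 + S) = (-369 + 10*(6 + 5))*(-357 - 318) = (-369 + 10*11)*(-675) = (-369 + 110)*(-675) = -259*(-675) = 174825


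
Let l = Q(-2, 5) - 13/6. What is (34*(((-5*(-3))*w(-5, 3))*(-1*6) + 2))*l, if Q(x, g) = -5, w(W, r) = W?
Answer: -330412/3 ≈ -1.1014e+5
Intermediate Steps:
l = -43/6 (l = -5 - 13/6 = -43/6 ≈ -7.1667)
(34*(((-5*(-3))*w(-5, 3))*(-1*6) + 2))*l = (34*((-5*(-3)*(-5))*(-1*6) + 2))*(-43/6) = (34*((15*(-5))*(-6) + 2))*(-43/6) = (34*(-75*(-6) + 2))*(-43/6) = (34*(450 + 2))*(-43/6) = (34*452)*(-43/6) = 15368*(-43/6) = -330412/3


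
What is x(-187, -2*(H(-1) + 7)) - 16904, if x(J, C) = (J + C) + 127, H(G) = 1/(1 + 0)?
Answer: -16980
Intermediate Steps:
H(G) = 1 (H(G) = 1/1 = 1)
x(J, C) = 127 + C + J (x(J, C) = (C + J) + 127 = 127 + C + J)
x(-187, -2*(H(-1) + 7)) - 16904 = (127 - 2*(1 + 7) - 187) - 16904 = (127 - 2*8 - 187) - 16904 = (127 - 16 - 187) - 16904 = -76 - 16904 = -16980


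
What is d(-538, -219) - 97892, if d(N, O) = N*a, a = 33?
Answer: -115646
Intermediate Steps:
d(N, O) = 33*N (d(N, O) = N*33 = 33*N)
d(-538, -219) - 97892 = 33*(-538) - 97892 = -17754 - 97892 = -115646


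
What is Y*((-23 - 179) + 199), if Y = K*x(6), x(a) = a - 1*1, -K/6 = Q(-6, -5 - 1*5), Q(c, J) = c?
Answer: -540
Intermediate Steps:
K = 36 (K = -6*(-6) = 36)
x(a) = -1 + a (x(a) = a - 1 = -1 + a)
Y = 180 (Y = 36*(-1 + 6) = 36*5 = 180)
Y*((-23 - 179) + 199) = 180*((-23 - 179) + 199) = 180*(-202 + 199) = 180*(-3) = -540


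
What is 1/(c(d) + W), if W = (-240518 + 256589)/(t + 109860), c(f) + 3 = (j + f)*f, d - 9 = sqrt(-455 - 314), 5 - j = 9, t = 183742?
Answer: -293602*I/(4110428*sqrt(769) + 213432583*I) ≈ -0.0010703 - 0.00057162*I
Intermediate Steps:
j = -4 (j = 5 - 1*9 = 5 - 9 = -4)
d = 9 + I*sqrt(769) (d = 9 + sqrt(-455 - 314) = 9 + sqrt(-769) = 9 + I*sqrt(769) ≈ 9.0 + 27.731*I)
c(f) = -3 + f*(-4 + f) (c(f) = -3 + (-4 + f)*f = -3 + f*(-4 + f))
W = 16071/293602 (W = (-240518 + 256589)/(183742 + 109860) = 16071/293602 ≈ 0.054737)
1/(c(d) + W) = 1/((-3 + (9 + I*sqrt(769))**2 - 4*(9 + I*sqrt(769))) + 16071/293602) = 1/((-3 + (9 + I*sqrt(769))**2 + (-36 - 4*I*sqrt(769))) + 16071/293602) = 1/((-39 + (9 + I*sqrt(769))**2 - 4*I*sqrt(769)) + 16071/293602) = 1/(-11434407/293602 + (9 + I*sqrt(769))**2 - 4*I*sqrt(769))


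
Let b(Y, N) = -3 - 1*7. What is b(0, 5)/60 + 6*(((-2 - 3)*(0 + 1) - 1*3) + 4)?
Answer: -145/6 ≈ -24.167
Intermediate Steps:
b(Y, N) = -10 (b(Y, N) = -3 - 7 = -10)
b(0, 5)/60 + 6*(((-2 - 3)*(0 + 1) - 1*3) + 4) = -10/60 + 6*(((-2 - 3)*(0 + 1) - 1*3) + 4) = -10*1/60 + 6*((-5*1 - 3) + 4) = -⅙ + 6*((-5 - 3) + 4) = -⅙ + 6*(-8 + 4) = -⅙ + 6*(-4) = -⅙ - 24 = -145/6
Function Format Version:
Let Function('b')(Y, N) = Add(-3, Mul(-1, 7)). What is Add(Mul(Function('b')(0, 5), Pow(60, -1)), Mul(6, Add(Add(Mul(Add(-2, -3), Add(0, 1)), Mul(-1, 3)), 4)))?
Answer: Rational(-145, 6) ≈ -24.167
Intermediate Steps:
Function('b')(Y, N) = -10 (Function('b')(Y, N) = Add(-3, -7) = -10)
Add(Mul(Function('b')(0, 5), Pow(60, -1)), Mul(6, Add(Add(Mul(Add(-2, -3), Add(0, 1)), Mul(-1, 3)), 4))) = Add(Mul(-10, Pow(60, -1)), Mul(6, Add(Add(Mul(Add(-2, -3), Add(0, 1)), Mul(-1, 3)), 4))) = Add(Mul(-10, Rational(1, 60)), Mul(6, Add(Add(Mul(-5, 1), -3), 4))) = Add(Rational(-1, 6), Mul(6, Add(Add(-5, -3), 4))) = Add(Rational(-1, 6), Mul(6, Add(-8, 4))) = Add(Rational(-1, 6), Mul(6, -4)) = Add(Rational(-1, 6), -24) = Rational(-145, 6)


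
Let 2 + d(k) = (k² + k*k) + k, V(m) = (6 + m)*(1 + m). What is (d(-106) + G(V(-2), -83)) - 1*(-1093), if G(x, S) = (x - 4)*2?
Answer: 23441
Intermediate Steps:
V(m) = (1 + m)*(6 + m)
d(k) = -2 + k + 2*k² (d(k) = -2 + ((k² + k*k) + k) = -2 + ((k² + k²) + k) = -2 + (2*k² + k) = -2 + (k + 2*k²) = -2 + k + 2*k²)
G(x, S) = -8 + 2*x (G(x, S) = (-4 + x)*2 = -8 + 2*x)
(d(-106) + G(V(-2), -83)) - 1*(-1093) = ((-2 - 106 + 2*(-106)²) + (-8 + 2*(6 + (-2)² + 7*(-2)))) - 1*(-1093) = ((-2 - 106 + 2*11236) + (-8 + 2*(6 + 4 - 14))) + 1093 = ((-2 - 106 + 22472) + (-8 + 2*(-4))) + 1093 = (22364 + (-8 - 8)) + 1093 = (22364 - 16) + 1093 = 22348 + 1093 = 23441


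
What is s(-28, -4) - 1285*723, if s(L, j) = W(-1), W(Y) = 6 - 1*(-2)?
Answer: -929047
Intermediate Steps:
W(Y) = 8 (W(Y) = 6 + 2 = 8)
s(L, j) = 8
s(-28, -4) - 1285*723 = 8 - 1285*723 = 8 - 929055 = -929047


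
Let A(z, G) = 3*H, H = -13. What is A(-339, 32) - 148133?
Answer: -148172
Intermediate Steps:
A(z, G) = -39 (A(z, G) = 3*(-13) = -39)
A(-339, 32) - 148133 = -39 - 148133 = -148172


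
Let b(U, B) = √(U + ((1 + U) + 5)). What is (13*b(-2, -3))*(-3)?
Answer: -39*√2 ≈ -55.154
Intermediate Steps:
b(U, B) = √(6 + 2*U) (b(U, B) = √(U + (6 + U)) = √(6 + 2*U))
(13*b(-2, -3))*(-3) = (13*√(6 + 2*(-2)))*(-3) = (13*√(6 - 4))*(-3) = (13*√2)*(-3) = -39*√2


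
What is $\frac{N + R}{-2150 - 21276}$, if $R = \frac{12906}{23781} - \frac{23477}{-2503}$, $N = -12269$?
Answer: $\frac{121617903252}{232400924353} \approx 0.52331$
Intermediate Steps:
$R = \frac{196870085}{19841281}$ ($R = 12906 \cdot \frac{1}{23781} - - \frac{23477}{2503} = \frac{4302}{7927} + \frac{23477}{2503} = \frac{196870085}{19841281} \approx 9.9222$)
$\frac{N + R}{-2150 - 21276} = \frac{-12269 + \frac{196870085}{19841281}}{-2150 - 21276} = - \frac{243235806504}{19841281 \left(-23426\right)} = \left(- \frac{243235806504}{19841281}\right) \left(- \frac{1}{23426}\right) = \frac{121617903252}{232400924353}$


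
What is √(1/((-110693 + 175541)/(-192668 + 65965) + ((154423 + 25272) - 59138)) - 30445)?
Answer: 2*I*√1775869137916452763658534/15274868723 ≈ 174.48*I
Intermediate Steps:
√(1/((-110693 + 175541)/(-192668 + 65965) + ((154423 + 25272) - 59138)) - 30445) = √(1/(64848/(-126703) + (179695 - 59138)) - 30445) = √(1/(64848*(-1/126703) + 120557) - 30445) = √(1/(-64848/126703 + 120557) - 30445) = √(1/(15274868723/126703) - 30445) = √(126703/15274868723 - 30445) = √(-465043378145032/15274868723) = 2*I*√1775869137916452763658534/15274868723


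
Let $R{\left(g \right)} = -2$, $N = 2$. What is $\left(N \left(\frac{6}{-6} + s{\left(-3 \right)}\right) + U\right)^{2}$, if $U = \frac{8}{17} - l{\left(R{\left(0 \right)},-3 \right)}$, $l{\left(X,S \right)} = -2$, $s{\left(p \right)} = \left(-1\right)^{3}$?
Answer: $\frac{676}{289} \approx 2.3391$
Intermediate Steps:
$s{\left(p \right)} = -1$
$U = \frac{42}{17}$ ($U = \frac{8}{17} - -2 = 8 \cdot \frac{1}{17} + 2 = \frac{8}{17} + 2 = \frac{42}{17} \approx 2.4706$)
$\left(N \left(\frac{6}{-6} + s{\left(-3 \right)}\right) + U\right)^{2} = \left(2 \left(\frac{6}{-6} - 1\right) + \frac{42}{17}\right)^{2} = \left(2 \left(6 \left(- \frac{1}{6}\right) - 1\right) + \frac{42}{17}\right)^{2} = \left(2 \left(-1 - 1\right) + \frac{42}{17}\right)^{2} = \left(2 \left(-2\right) + \frac{42}{17}\right)^{2} = \left(-4 + \frac{42}{17}\right)^{2} = \left(- \frac{26}{17}\right)^{2} = \frac{676}{289}$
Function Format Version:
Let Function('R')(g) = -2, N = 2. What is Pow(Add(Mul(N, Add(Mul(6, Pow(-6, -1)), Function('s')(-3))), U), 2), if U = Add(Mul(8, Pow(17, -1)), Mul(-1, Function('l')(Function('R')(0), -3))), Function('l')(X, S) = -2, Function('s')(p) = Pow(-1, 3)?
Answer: Rational(676, 289) ≈ 2.3391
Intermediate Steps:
Function('s')(p) = -1
U = Rational(42, 17) (U = Add(Mul(8, Pow(17, -1)), Mul(-1, -2)) = Add(Mul(8, Rational(1, 17)), 2) = Add(Rational(8, 17), 2) = Rational(42, 17) ≈ 2.4706)
Pow(Add(Mul(N, Add(Mul(6, Pow(-6, -1)), Function('s')(-3))), U), 2) = Pow(Add(Mul(2, Add(Mul(6, Pow(-6, -1)), -1)), Rational(42, 17)), 2) = Pow(Add(Mul(2, Add(Mul(6, Rational(-1, 6)), -1)), Rational(42, 17)), 2) = Pow(Add(Mul(2, Add(-1, -1)), Rational(42, 17)), 2) = Pow(Add(Mul(2, -2), Rational(42, 17)), 2) = Pow(Add(-4, Rational(42, 17)), 2) = Pow(Rational(-26, 17), 2) = Rational(676, 289)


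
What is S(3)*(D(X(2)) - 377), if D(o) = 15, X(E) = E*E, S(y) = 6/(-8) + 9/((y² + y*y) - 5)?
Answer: 543/26 ≈ 20.885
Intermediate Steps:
S(y) = -¾ + 9/(-5 + 2*y²) (S(y) = 6*(-⅛) + 9/((y² + y²) - 5) = -¾ + 9/(2*y² - 5) = -¾ + 9/(-5 + 2*y²))
X(E) = E²
S(3)*(D(X(2)) - 377) = (3*(17 - 2*3²)/(4*(-5 + 2*3²)))*(15 - 377) = (3*(17 - 2*9)/(4*(-5 + 2*9)))*(-362) = (3*(17 - 18)/(4*(-5 + 18)))*(-362) = ((¾)*(-1)/13)*(-362) = ((¾)*(1/13)*(-1))*(-362) = -3/52*(-362) = 543/26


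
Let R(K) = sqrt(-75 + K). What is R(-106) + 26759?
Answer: 26759 + I*sqrt(181) ≈ 26759.0 + 13.454*I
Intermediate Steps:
R(-106) + 26759 = sqrt(-75 - 106) + 26759 = sqrt(-181) + 26759 = I*sqrt(181) + 26759 = 26759 + I*sqrt(181)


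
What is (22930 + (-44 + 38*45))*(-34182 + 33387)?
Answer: -19553820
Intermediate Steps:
(22930 + (-44 + 38*45))*(-34182 + 33387) = (22930 + (-44 + 1710))*(-795) = (22930 + 1666)*(-795) = 24596*(-795) = -19553820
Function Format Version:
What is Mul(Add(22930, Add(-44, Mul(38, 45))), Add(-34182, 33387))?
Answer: -19553820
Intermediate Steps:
Mul(Add(22930, Add(-44, Mul(38, 45))), Add(-34182, 33387)) = Mul(Add(22930, Add(-44, 1710)), -795) = Mul(Add(22930, 1666), -795) = Mul(24596, -795) = -19553820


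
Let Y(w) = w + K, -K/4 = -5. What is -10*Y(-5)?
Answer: -150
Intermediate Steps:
K = 20 (K = -4*(-5) = 20)
Y(w) = 20 + w (Y(w) = w + 20 = 20 + w)
-10*Y(-5) = -10*(20 - 5) = -10*15 = -150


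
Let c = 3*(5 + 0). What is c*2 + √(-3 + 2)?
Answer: 30 + I ≈ 30.0 + 1.0*I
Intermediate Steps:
c = 15 (c = 3*5 = 15)
c*2 + √(-3 + 2) = 15*2 + √(-3 + 2) = 30 + √(-1) = 30 + I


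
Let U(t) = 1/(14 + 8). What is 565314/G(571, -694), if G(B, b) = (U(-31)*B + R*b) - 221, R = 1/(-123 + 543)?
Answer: -326468835/113593 ≈ -2874.0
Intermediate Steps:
U(t) = 1/22
R = 1/420 ≈ 0.0023810
G(B, b) = -221 + B/22 + b/420 (G(B, b) = (B/22 + b/420) - 221 = -221 + B/22 + b/420)
565314/G(571, -694) = 565314/(-221 + (1/22)*571 + (1/420)*(-694)) = 565314/(-221 + 571/22 - 347/210) = 565314/(-227186/1155) = 565314*(-1155/227186) = -326468835/113593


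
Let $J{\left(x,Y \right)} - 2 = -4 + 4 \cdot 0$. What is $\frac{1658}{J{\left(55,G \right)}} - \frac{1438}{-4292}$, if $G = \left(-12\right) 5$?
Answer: $- \frac{1778315}{2146} \approx -828.67$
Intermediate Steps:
$G = -60$
$J{\left(x,Y \right)} = -2$ ($J{\left(x,Y \right)} = 2 + \left(-4 + 4 \cdot 0\right) = 2 + \left(-4 + 0\right) = 2 - 4 = -2$)
$\frac{1658}{J{\left(55,G \right)}} - \frac{1438}{-4292} = \frac{1658}{-2} - \frac{1438}{-4292} = 1658 \left(- \frac{1}{2}\right) - - \frac{719}{2146} = -829 + \frac{719}{2146} = - \frac{1778315}{2146}$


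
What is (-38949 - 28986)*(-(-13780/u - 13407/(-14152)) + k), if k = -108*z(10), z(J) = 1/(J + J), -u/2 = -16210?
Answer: 9229658325573/22940392 ≈ 4.0233e+5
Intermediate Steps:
u = 32420 (u = -2*(-16210) = 32420)
z(J) = 1/(2*J)
k = -27/5 (k = -54/10 = -108*1/20 = -27/5 ≈ -5.4000)
(-38949 - 28986)*(-(-13780/u - 13407/(-14152)) + k) = (-38949 - 28986)*(-(-13780/32420 - 13407/(-14152)) - 27/5) = -67935*(-(-13780*1/32420 - 13407*(-1/14152)) - 27/5) = -67935*(-(-689/1621 + 13407/14152) - 27/5) = -67935*(-1*11982019/22940392 - 27/5) = -67935*(-11982019/22940392 - 27/5) = -67935*(-679300679/114701960) = 9229658325573/22940392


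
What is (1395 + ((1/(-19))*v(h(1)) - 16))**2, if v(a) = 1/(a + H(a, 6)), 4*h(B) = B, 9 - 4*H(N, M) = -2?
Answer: 6178274404/3249 ≈ 1.9016e+6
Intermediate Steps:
H(N, M) = 11/4 (H(N, M) = 9/4 - 1/4*(-2) = 9/4 + 1/2 = 11/4)
h(B) = B/4
v(a) = 1/(11/4 + a) (v(a) = 1/(a + 11/4) = 1/(11/4 + a))
(1395 + ((1/(-19))*v(h(1)) - 16))**2 = (1395 + ((1/(-19))*(4/(11 + 4*((1/4)*1))) - 16))**2 = (1395 + ((1*(-1/19))*(4/(11 + 4*(1/4))) - 16))**2 = (1395 + (-4/(19*(11 + 1)) - 16))**2 = (1395 + (-4/(19*12) - 16))**2 = (1395 + (-1/19*1/3 - 16))**2 = (1395 + (-1/57 - 16))**2 = (1395 - 913/57)**2 = (78602/57)**2 = 6178274404/3249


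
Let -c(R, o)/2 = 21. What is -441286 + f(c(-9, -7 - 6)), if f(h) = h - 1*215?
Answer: -441543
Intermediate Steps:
c(R, o) = -42 (c(R, o) = -2*21 = -42)
f(h) = -215 + h (f(h) = h - 215 = -215 + h)
-441286 + f(c(-9, -7 - 6)) = -441286 + (-215 - 42) = -441286 - 257 = -441543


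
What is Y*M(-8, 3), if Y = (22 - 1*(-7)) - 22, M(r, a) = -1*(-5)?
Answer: 35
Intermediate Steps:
M(r, a) = 5
Y = 7 (Y = (22 + 7) - 22 = 29 - 22 = 7)
Y*M(-8, 3) = 7*5 = 35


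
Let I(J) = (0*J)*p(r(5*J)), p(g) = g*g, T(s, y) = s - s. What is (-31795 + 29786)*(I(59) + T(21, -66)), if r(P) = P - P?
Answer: 0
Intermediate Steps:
T(s, y) = 0
r(P) = 0
p(g) = g**2
I(J) = 0 (I(J) = (0*J)*0**2 = 0*0 = 0)
(-31795 + 29786)*(I(59) + T(21, -66)) = (-31795 + 29786)*(0 + 0) = -2009*0 = 0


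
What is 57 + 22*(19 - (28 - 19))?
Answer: 277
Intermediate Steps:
57 + 22*(19 - (28 - 19)) = 57 + 22*(19 - 1*9) = 57 + 22*(19 - 9) = 57 + 22*10 = 57 + 220 = 277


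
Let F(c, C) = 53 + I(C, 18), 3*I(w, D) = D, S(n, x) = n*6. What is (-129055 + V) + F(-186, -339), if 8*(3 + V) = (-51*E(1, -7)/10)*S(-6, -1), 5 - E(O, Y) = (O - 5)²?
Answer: -2585029/20 ≈ -1.2925e+5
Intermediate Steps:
S(n, x) = 6*n
I(w, D) = D/3
F(c, C) = 59 (F(c, C) = 53 + (⅓)*18 = 53 + 6 = 59)
E(O, Y) = 5 - (-5 + O)² (E(O, Y) = 5 - (O - 5)² = 5 - (-5 + O)²)
V = -5109/20 (V = -3 + ((-51*(5 - (-5 + 1)²)/10)*(6*(-6)))/8 = -3 + (-51*(5 - 1*(-4)²)/10*(-36))/8 = -3 + (-51*(5 - 1*16)/10*(-36))/8 = -3 + (-51*(5 - 16)/10*(-36))/8 = -3 + (-(-561)/10*(-36))/8 = -3 + (-51*(-11/10)*(-36))/8 = -3 + ((561/10)*(-36))/8 = -3 + (⅛)*(-10098/5) = -3 - 5049/20 = -5109/20 ≈ -255.45)
(-129055 + V) + F(-186, -339) = (-129055 - 5109/20) + 59 = -2586209/20 + 59 = -2585029/20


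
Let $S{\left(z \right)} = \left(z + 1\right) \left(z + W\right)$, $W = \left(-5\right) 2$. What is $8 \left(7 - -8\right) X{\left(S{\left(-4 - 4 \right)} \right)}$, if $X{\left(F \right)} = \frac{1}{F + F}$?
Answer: $\frac{10}{21} \approx 0.47619$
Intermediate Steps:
$W = -10$
$S{\left(z \right)} = \left(1 + z\right) \left(-10 + z\right)$ ($S{\left(z \right)} = \left(z + 1\right) \left(z - 10\right) = \left(1 + z\right) \left(-10 + z\right)$)
$X{\left(F \right)} = \frac{1}{2 F}$
$8 \left(7 - -8\right) X{\left(S{\left(-4 - 4 \right)} \right)} = 8 \left(7 - -8\right) \frac{1}{2 \left(-10 + \left(-4 - 4\right)^{2} - 9 \left(-4 - 4\right)\right)} = 8 \left(7 + 8\right) \frac{1}{2 \left(-10 + \left(-4 - 4\right)^{2} - 9 \left(-4 - 4\right)\right)} = 8 \cdot 15 \frac{1}{2 \left(-10 + \left(-8\right)^{2} - -72\right)} = 120 \frac{1}{2 \left(-10 + 64 + 72\right)} = 120 \frac{1}{2 \cdot 126} = 120 \cdot \frac{1}{2} \cdot \frac{1}{126} = 120 \cdot \frac{1}{252} = \frac{10}{21}$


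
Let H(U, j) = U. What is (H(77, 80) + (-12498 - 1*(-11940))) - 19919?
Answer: -20400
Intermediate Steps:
(H(77, 80) + (-12498 - 1*(-11940))) - 19919 = (77 + (-12498 - 1*(-11940))) - 19919 = (77 + (-12498 + 11940)) - 19919 = (77 - 558) - 19919 = -481 - 19919 = -20400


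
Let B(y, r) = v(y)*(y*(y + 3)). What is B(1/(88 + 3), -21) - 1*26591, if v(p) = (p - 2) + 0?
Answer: -20038256055/753571 ≈ -26591.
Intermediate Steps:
v(p) = -2 + p (v(p) = (-2 + p) + 0 = -2 + p)
B(y, r) = y*(-2 + y)*(3 + y) (B(y, r) = (-2 + y)*(y*(y + 3)) = (-2 + y)*(y*(3 + y)) = y*(-2 + y)*(3 + y))
B(1/(88 + 3), -21) - 1*26591 = (-2 + 1/(88 + 3))*(3 + 1/(88 + 3))/(88 + 3) - 1*26591 = (-2 + 1/91)*(3 + 1/91)/91 - 26591 = (1/91)*(-181/91)*(274/91) - 26591 = -49594/753571 - 26591 = -20038256055/753571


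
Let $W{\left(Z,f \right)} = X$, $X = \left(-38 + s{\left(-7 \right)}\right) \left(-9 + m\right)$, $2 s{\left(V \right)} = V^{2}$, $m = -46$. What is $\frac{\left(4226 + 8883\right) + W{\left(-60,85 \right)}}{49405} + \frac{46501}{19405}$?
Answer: $\frac{205293621}{76696322} \approx 2.6767$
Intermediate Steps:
$s{\left(V \right)} = \frac{V^{2}}{2}$
$X = \frac{1485}{2}$ ($X = \left(-38 + \frac{\left(-7\right)^{2}}{2}\right) \left(-9 - 46\right) = \left(-38 + \frac{1}{2} \cdot 49\right) \left(-55\right) = \left(-38 + \frac{49}{2}\right) \left(-55\right) = \left(- \frac{27}{2}\right) \left(-55\right) = \frac{1485}{2} \approx 742.5$)
$W{\left(Z,f \right)} = \frac{1485}{2}$
$\frac{\left(4226 + 8883\right) + W{\left(-60,85 \right)}}{49405} + \frac{46501}{19405} = \frac{\left(4226 + 8883\right) + \frac{1485}{2}}{49405} + \frac{46501}{19405} = \left(13109 + \frac{1485}{2}\right) \frac{1}{49405} + 46501 \cdot \frac{1}{19405} = \frac{27703}{2} \cdot \frac{1}{49405} + \frac{46501}{19405} = \frac{27703}{98810} + \frac{46501}{19405} = \frac{205293621}{76696322}$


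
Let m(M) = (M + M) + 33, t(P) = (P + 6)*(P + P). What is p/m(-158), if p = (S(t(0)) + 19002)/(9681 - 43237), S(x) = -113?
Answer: 18889/9496348 ≈ 0.0019891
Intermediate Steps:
t(P) = 2*P*(6 + P) (t(P) = (6 + P)*(2*P) = 2*P*(6 + P))
m(M) = 33 + 2*M (m(M) = 2*M + 33 = 33 + 2*M)
p = -18889/33556 (p = (-113 + 19002)/(9681 - 43237) = 18889/(-33556) = 18889*(-1/33556) = -18889/33556 ≈ -0.56291)
p/m(-158) = -18889/(33556*(33 + 2*(-158))) = -18889/(33556*(33 - 316)) = -18889/33556/(-283) = -18889/33556*(-1/283) = 18889/9496348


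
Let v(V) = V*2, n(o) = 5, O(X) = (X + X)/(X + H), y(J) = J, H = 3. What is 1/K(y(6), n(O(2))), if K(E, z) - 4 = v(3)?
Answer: ⅒ ≈ 0.10000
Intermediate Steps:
O(X) = 2*X/(3 + X) (O(X) = (X + X)/(X + 3) = (2*X)/(3 + X) = 2*X/(3 + X))
v(V) = 2*V
K(E, z) = 10 (K(E, z) = 4 + 2*3 = 4 + 6 = 10)
1/K(y(6), n(O(2))) = 1/10 = ⅒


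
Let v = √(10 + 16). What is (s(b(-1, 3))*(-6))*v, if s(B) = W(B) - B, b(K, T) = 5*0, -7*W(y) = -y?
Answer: 0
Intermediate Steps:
W(y) = y/7 (W(y) = -(-1)*y/7 = y/7)
v = √26 ≈ 5.0990
b(K, T) = 0
s(B) = -6*B/7 (s(B) = B/7 - B = -6*B/7)
(s(b(-1, 3))*(-6))*v = (-6/7*0*(-6))*√26 = (0*(-6))*√26 = 0*√26 = 0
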